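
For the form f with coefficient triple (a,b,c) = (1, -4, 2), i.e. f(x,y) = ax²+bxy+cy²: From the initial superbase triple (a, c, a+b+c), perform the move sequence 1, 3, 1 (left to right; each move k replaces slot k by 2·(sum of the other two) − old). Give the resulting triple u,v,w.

start (1,2,-1) = (f(1,0),f(0,1),f(1,1))
replace slot 1: 2·(2+(-1)) − 1 = 1 → (1,2,-1)
replace slot 3: 2·(1+2) − (-1) = 7 → (1,2,7)
replace slot 1: 2·(2+7) − 1 = 17 → (17,2,7)

17,2,7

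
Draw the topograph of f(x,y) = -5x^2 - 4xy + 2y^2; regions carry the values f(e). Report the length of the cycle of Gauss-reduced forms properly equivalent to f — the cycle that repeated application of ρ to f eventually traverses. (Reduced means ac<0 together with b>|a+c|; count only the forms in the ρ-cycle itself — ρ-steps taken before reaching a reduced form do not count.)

D = 56, ⌊√D⌋ = 7
descent: ρ → (2,4,-5)  [lands on river]
river: ρ → (-5,6,1)
river: ρ → (1,6,-5)
river: ρ → (-5,4,2)
ρ-cycle length = 4 (tail of 1 descent step not counted)

4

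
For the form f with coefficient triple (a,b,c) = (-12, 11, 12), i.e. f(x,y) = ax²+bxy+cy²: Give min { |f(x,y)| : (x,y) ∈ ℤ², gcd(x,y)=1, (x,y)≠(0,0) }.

river: ρ → (12,13,-11)
river: ρ → (-11,9,14)
river: ρ → (14,19,-6)
river: ρ → (-6,17,17)
river: ρ → (17,17,-6)
river: ρ → (-6,19,14)
river: ρ → (14,9,-11)
river: ρ → (-11,13,12)
river: ρ → (12,11,-12)
river: ρ → (-12,13,11)
river: ρ → (11,9,-14)
river: ρ → (-14,19,6)
river: ρ → (6,17,-17)
river: ρ → (-17,17,6)
river: ρ → (6,19,-14)
river: ρ → (-14,9,11)
river: ρ → (11,13,-12)
river: ρ → (-12,11,12)
closes: descent 0, river 18
min |a| on river = 6

6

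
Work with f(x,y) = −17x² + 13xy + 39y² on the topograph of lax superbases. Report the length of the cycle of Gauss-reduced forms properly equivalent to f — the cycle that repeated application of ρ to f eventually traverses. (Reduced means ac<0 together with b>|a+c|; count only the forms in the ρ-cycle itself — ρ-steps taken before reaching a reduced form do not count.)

D = 2821, ⌊√D⌋ = 53
descent: ρ → (39,-13,-17)
descent: ρ → (-17,47,9)  [lands on river]
river: ρ → (9,43,-27)
river: ρ → (-27,11,25)
river: ρ → (25,39,-13)
river: ρ → (-13,39,25)
river: ρ → (25,11,-27)
river: ρ → (-27,43,9)
river: ρ → (9,47,-17)
river: ρ → (-17,21,35)
river: ρ → (35,49,-3)
river: ρ → (-3,53,1)
river: ρ → (1,53,-3)
river: ρ → (-3,49,35)
river: ρ → (35,21,-17)
ρ-cycle length = 14 (tail of 2 descent steps not counted)

14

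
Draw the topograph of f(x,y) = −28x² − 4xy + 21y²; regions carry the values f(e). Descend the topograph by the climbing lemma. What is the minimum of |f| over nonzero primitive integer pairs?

descent: ρ → (21,46,-3)  [lands on river]
river: ρ → (-3,44,36)
river: ρ → (36,28,-11)
river: ρ → (-11,38,21)
closes: descent 1, river 4
min |a| on river = 3

3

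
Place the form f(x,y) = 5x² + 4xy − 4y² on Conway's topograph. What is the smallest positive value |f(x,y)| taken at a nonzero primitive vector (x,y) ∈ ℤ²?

river: ρ → (-4,4,5)
river: ρ → (5,6,-3)
river: ρ → (-3,6,5)
river: ρ → (5,4,-4)
closes: descent 0, river 4
min |a| on river = 3

3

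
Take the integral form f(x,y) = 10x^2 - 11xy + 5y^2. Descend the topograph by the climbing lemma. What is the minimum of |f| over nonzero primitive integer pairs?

translate: b→9 (≡-11 mod 20), so (10,-11,5)→(10,9,4)
flip: (10,9,4)→(4,-9,10)
translate: b→-1 (≡-9 mod 8), so (4,-9,10)→(4,-1,5)
reduced (well bottom): (4,-1,5) with a≤c, −a<b≤a
well minimum = a = 4

4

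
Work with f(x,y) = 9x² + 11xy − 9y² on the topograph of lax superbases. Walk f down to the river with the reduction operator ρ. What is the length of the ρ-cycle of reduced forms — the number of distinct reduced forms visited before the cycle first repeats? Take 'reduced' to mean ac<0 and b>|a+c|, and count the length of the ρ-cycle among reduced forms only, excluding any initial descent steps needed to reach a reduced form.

D = 445, ⌊√D⌋ = 21
river: ρ → (-9,7,11)
river: ρ → (11,15,-5)
river: ρ → (-5,15,11)
river: ρ → (11,7,-9)
river: ρ → (-9,11,9)
river: ρ → (9,7,-11)
river: ρ → (-11,15,5)
river: ρ → (5,15,-11)
river: ρ → (-11,7,9)
river: ρ → (9,11,-9)
ρ-cycle length = 10 (tail of 0 descent steps not counted)

10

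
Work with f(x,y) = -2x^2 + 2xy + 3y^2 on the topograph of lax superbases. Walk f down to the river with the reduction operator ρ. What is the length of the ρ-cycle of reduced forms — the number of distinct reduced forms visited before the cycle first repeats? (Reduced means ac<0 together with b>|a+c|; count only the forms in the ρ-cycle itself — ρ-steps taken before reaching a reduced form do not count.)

D = 28, ⌊√D⌋ = 5
river: ρ → (3,4,-1)
river: ρ → (-1,4,3)
river: ρ → (3,2,-2)
river: ρ → (-2,2,3)
ρ-cycle length = 4 (tail of 0 descent steps not counted)

4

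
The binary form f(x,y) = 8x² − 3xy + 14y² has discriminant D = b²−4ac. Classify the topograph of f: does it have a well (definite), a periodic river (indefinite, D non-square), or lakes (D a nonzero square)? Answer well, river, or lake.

D = b²−4ac = (-3)² − 4·8·14 = -439
D < 0 ⇒ definite ⇒ every region one sign ⇒ single well

well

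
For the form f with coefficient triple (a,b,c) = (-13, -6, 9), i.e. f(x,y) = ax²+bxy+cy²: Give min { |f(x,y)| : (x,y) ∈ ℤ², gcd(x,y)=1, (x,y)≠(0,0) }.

descent: ρ → (9,6,-13)  [lands on river]
river: ρ → (-13,20,2)
river: ρ → (2,20,-13)
river: ρ → (-13,6,9)
river: ρ → (9,12,-10)
river: ρ → (-10,8,11)
river: ρ → (11,14,-7)
river: ρ → (-7,14,11)
river: ρ → (11,8,-10)
river: ρ → (-10,12,9)
closes: descent 1, river 10
min |a| on river = 2

2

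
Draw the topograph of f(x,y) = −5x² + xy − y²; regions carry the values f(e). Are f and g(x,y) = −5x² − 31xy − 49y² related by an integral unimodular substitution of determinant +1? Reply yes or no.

D₁ = -19, D₂ = -19
f is negative-definite; reduce −f:
−f: flip: (5,-1,1)→(1,1,5)
−f: reduced (well bottom): (1,1,5) with a≤c, −a<b≤a
flip sign back: reduced form of f is (-1,-1,-5)
g is negative-definite; reduce −g:
−g: translate: b→1 (≡31 mod 10), so (5,31,49)→(5,1,1)
−g: flip: (5,1,1)→(1,-1,5)
−g: translate: b→1 (≡-1 mod 2), so (1,-1,5)→(1,1,5)
−g: reduced (well bottom): (1,1,5) with a≤c, −a<b≤a
flip sign back: reduced form of g is (-1,-1,-5)
reduced forms (-1, -1, -5) vs (-1, -1, -5) ⇒ equivalent

yes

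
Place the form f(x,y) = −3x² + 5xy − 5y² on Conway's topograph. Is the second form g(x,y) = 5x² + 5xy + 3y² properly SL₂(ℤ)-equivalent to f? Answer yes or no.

D₁ = -35, D₂ = -35
f is negative-definite; reduce −f:
−f: translate: b→1 (≡-5 mod 6), so (3,-5,5)→(3,1,3)
−f: reduced (well bottom): (3,1,3) with a≤c, −a<b≤a
flip sign back: reduced form of f is (-3,-1,-3)
g: flip: (5,5,3)→(3,-5,5)
g: translate: b→1 (≡-5 mod 6), so (3,-5,5)→(3,1,3)
g: reduced (well bottom): (3,1,3) with a≤c, −a<b≤a
reduced forms (-3, -1, -3) vs (3, 1, 3) ⇒ inequivalent

no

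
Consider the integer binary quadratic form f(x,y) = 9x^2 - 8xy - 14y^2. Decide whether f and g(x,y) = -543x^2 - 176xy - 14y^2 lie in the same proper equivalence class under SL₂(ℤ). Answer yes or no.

D₁ = 568, D₂ = 568
river cycle of f (length 6): (-14, 8, 9), (9, 10, -13), (-13, 16, 6), (6, 20, -7), (-7, 22, 3), (3, 20, -14)
river cycle of g (length 6): (-14, 8, 9), (9, 10, -13), (-13, 16, 6), (6, 20, -7), (-7, 22, 3), (3, 20, -14)
cycles coincide ⇒ equivalent

yes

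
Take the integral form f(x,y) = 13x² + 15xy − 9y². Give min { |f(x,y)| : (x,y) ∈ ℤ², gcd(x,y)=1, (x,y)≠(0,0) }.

river: ρ → (-9,21,7)
river: ρ → (7,21,-9)
river: ρ → (-9,15,13)
river: ρ → (13,11,-11)
river: ρ → (-11,11,13)
river: ρ → (13,15,-9)
closes: descent 0, river 6
min |a| on river = 7

7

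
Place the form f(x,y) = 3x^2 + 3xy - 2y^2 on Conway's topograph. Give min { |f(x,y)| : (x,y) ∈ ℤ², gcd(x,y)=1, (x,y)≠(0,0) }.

river: ρ → (-2,5,1)
river: ρ → (1,5,-2)
river: ρ → (-2,3,3)
river: ρ → (3,3,-2)
closes: descent 0, river 4
min |a| on river = 1

1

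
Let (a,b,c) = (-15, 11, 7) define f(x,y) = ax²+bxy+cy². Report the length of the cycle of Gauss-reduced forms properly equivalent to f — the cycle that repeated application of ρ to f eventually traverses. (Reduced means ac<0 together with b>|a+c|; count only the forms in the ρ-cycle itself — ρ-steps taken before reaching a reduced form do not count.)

D = 541, ⌊√D⌋ = 23
river: ρ → (7,17,-9)
river: ρ → (-9,19,5)
river: ρ → (5,21,-5)
river: ρ → (-5,19,9)
river: ρ → (9,17,-7)
river: ρ → (-7,11,15)
river: ρ → (15,19,-3)
river: ρ → (-3,23,1)
river: ρ → (1,23,-3)
river: ρ → (-3,19,15)
river: ρ → (15,11,-7)
river: ρ → (-7,17,9)
river: ρ → (9,19,-5)
river: ρ → (-5,21,5)
river: ρ → (5,19,-9)
river: ρ → (-9,17,7)
river: ρ → (7,11,-15)
river: ρ → (-15,19,3)
river: ρ → (3,23,-1)
river: ρ → (-1,23,3)
river: ρ → (3,19,-15)
river: ρ → (-15,11,7)
ρ-cycle length = 22 (tail of 0 descent steps not counted)

22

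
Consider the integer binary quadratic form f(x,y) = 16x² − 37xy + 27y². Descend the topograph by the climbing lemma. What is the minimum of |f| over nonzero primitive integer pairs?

translate: b→-5 (≡-37 mod 32), so (16,-37,27)→(16,-5,6)
flip: (16,-5,6)→(6,5,16)
reduced (well bottom): (6,5,16) with a≤c, −a<b≤a
well minimum = a = 6

6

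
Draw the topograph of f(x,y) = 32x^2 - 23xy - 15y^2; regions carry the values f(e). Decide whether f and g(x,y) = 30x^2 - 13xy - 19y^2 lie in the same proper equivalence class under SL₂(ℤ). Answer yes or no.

D₁ = 2449, D₂ = 2449
river cycle of f (length 64): (-15, 23, 32), (32, 41, -6), (-6, 43, 25), (25, 7, -24), (-24, 41, 8), (8, 39, -29), (-29, 19, 18), (18, 17, -30), (-30, 43, 5), (5, 47, -12), … (54 more)
river cycle of g (length 64): (-19, 13, 30), (30, 47, -2), (-2, 49, 6), (6, 47, -10), (-10, 33, 34), (34, 35, -9), (-9, 37, 30), (30, 23, -16), (-16, 41, 12), (12, 31, -31), … (54 more)
cycles differ ⇒ inequivalent

no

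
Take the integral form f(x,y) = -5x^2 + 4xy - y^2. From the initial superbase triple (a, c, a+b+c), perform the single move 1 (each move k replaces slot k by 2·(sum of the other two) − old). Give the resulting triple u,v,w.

start (-5,-1,-2) = (f(1,0),f(0,1),f(1,1))
replace slot 1: 2·((-1)+(-2)) − (-5) = -1 → (-1,-1,-2)

-1,-1,-2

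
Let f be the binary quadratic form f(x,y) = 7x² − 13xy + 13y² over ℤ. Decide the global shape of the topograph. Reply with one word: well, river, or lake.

D = b²−4ac = (-13)² − 4·7·13 = -195
D < 0 ⇒ definite ⇒ every region one sign ⇒ single well

well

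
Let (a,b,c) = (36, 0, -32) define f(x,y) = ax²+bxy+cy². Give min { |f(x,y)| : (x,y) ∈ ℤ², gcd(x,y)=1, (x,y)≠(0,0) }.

descent: ρ → (-32,64,4)  [lands on river]
river: ρ → (4,64,-32)
closes: descent 1, river 2
min |a| on river = 4

4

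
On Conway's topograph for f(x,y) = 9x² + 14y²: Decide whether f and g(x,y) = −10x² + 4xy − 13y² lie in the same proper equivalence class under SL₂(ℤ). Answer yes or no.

D₁ = -504, D₂ = -504
f: reduced (well bottom): (9,0,14) with a≤c, −a<b≤a
g is negative-definite; reduce −g:
−g: reduced (well bottom): (10,-4,13) with a≤c, −a<b≤a
flip sign back: reduced form of g is (-10,4,-13)
reduced forms (9, 0, 14) vs (-10, 4, -13) ⇒ inequivalent

no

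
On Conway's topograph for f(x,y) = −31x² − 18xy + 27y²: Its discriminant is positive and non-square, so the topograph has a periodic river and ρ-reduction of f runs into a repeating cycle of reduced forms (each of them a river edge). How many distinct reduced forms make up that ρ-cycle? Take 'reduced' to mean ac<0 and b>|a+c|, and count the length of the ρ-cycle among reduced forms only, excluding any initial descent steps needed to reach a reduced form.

D = 3672, ⌊√D⌋ = 60
descent: ρ → (27,18,-31)  [lands on river]
river: ρ → (-31,44,14)
river: ρ → (14,40,-37)
river: ρ → (-37,34,17)
river: ρ → (17,34,-37)
river: ρ → (-37,40,14)
river: ρ → (14,44,-31)
river: ρ → (-31,18,27)
river: ρ → (27,36,-22)
river: ρ → (-22,52,11)
river: ρ → (11,58,-7)
river: ρ → (-7,54,27)
river: ρ → (27,54,-7)
river: ρ → (-7,58,11)
river: ρ → (11,52,-22)
river: ρ → (-22,36,27)
ρ-cycle length = 16 (tail of 1 descent step not counted)

16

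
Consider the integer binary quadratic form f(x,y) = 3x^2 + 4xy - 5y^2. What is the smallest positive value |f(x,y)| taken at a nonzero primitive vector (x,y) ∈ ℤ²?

river: ρ → (-5,6,2)
river: ρ → (2,6,-5)
river: ρ → (-5,4,3)
river: ρ → (3,8,-1)
river: ρ → (-1,8,3)
river: ρ → (3,4,-5)
closes: descent 0, river 6
min |a| on river = 1

1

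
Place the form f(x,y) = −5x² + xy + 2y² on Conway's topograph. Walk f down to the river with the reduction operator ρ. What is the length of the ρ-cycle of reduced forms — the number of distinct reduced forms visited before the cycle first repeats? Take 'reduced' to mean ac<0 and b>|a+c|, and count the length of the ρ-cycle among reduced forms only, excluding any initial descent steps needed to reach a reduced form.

D = 41, ⌊√D⌋ = 6
descent: ρ → (2,3,-4)  [lands on river]
river: ρ → (-4,5,1)
river: ρ → (1,5,-4)
river: ρ → (-4,3,2)
river: ρ → (2,5,-2)
river: ρ → (-2,3,4)
river: ρ → (4,5,-1)
river: ρ → (-1,5,4)
river: ρ → (4,3,-2)
river: ρ → (-2,5,2)
ρ-cycle length = 10 (tail of 1 descent step not counted)

10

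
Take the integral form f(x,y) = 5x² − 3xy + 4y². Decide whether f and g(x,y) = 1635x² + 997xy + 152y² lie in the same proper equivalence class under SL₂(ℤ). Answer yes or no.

D₁ = -71, D₂ = -71
f: flip: (5,-3,4)→(4,3,5)
f: reduced (well bottom): (4,3,5) with a≤c, −a<b≤a
g: flip: (1635,997,152)→(152,-997,1635)
g: translate: b→-85 (≡-997 mod 304), so (152,-997,1635)→(152,-85,12)
g: flip: (152,-85,12)→(12,85,152)
g: translate: b→-11 (≡85 mod 24), so (12,85,152)→(12,-11,4)
g: flip: (12,-11,4)→(4,11,12)
g: translate: b→3 (≡11 mod 8), so (4,11,12)→(4,3,5)
g: reduced (well bottom): (4,3,5) with a≤c, −a<b≤a
reduced forms (4, 3, 5) vs (4, 3, 5) ⇒ equivalent

yes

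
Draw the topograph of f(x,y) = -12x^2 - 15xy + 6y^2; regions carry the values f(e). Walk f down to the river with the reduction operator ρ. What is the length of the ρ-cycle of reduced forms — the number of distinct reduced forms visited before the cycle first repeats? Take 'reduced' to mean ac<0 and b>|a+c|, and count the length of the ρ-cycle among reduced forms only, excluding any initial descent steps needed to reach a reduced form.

D = 513, ⌊√D⌋ = 22
descent: ρ → (6,15,-12)  [lands on river]
river: ρ → (-12,9,9)
river: ρ → (9,9,-12)
river: ρ → (-12,15,6)
river: ρ → (6,21,-3)
river: ρ → (-3,21,6)
ρ-cycle length = 6 (tail of 1 descent step not counted)

6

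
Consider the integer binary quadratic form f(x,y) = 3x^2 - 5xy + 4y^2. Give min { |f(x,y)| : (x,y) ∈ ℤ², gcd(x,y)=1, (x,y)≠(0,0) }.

translate: b→1 (≡-5 mod 6), so (3,-5,4)→(3,1,2)
flip: (3,1,2)→(2,-1,3)
reduced (well bottom): (2,-1,3) with a≤c, −a<b≤a
well minimum = a = 2

2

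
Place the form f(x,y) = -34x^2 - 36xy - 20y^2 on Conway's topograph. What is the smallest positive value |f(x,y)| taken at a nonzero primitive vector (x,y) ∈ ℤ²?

translate: b→-32 (≡36 mod 68), so (34,36,20)→(34,-32,18)
flip: (34,-32,18)→(18,32,34)
translate: b→-4 (≡32 mod 36), so (18,32,34)→(18,-4,20)
reduced (well bottom): (18,-4,20) with a≤c, −a<b≤a
well minimum |f| = |-18| = 18 (negative-definite)

18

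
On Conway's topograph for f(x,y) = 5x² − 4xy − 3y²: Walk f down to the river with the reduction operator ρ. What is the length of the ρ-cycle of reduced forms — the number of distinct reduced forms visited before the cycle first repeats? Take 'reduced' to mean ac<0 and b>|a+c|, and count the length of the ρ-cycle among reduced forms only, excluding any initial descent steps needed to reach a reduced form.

D = 76, ⌊√D⌋ = 8
descent: ρ → (-3,4,5)  [lands on river]
river: ρ → (5,6,-2)
river: ρ → (-2,6,5)
river: ρ → (5,4,-3)
river: ρ → (-3,8,1)
river: ρ → (1,8,-3)
ρ-cycle length = 6 (tail of 1 descent step not counted)

6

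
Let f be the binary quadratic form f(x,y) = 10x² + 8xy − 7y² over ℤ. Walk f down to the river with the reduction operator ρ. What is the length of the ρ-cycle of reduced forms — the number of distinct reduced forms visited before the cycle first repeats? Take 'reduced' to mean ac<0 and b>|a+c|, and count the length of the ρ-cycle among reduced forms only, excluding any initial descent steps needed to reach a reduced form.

D = 344, ⌊√D⌋ = 18
river: ρ → (-7,6,11)
river: ρ → (11,16,-2)
river: ρ → (-2,16,11)
river: ρ → (11,6,-7)
river: ρ → (-7,8,10)
river: ρ → (10,12,-5)
river: ρ → (-5,18,1)
river: ρ → (1,18,-5)
river: ρ → (-5,12,10)
river: ρ → (10,8,-7)
ρ-cycle length = 10 (tail of 0 descent steps not counted)

10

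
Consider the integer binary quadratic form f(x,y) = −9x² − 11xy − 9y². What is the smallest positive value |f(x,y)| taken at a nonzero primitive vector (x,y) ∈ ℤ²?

translate: b→-7 (≡11 mod 18), so (9,11,9)→(9,-7,7)
flip: (9,-7,7)→(7,7,9)
reduced (well bottom): (7,7,9) with a≤c, −a<b≤a
well minimum |f| = |-7| = 7 (negative-definite)

7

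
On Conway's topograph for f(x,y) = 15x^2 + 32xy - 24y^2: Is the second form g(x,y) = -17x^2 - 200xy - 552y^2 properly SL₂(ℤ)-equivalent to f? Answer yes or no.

D₁ = 2464, D₂ = 2464
river cycle of f (length 14): (-24, 16, 23), (23, 30, -17), (-17, 38, 15), (15, 22, -33), (-33, 44, 4), (4, 44, -33), (-33, 22, 15), (15, 38, -17), (-17, 30, 23), (23, 16, -24), … (4 more)
river cycle of g (length 14): (-17, 38, 15), (15, 22, -33), (-33, 44, 4), (4, 44, -33), (-33, 22, 15), (15, 38, -17), (-17, 30, 23), (23, 16, -24), (-24, 32, 15), (15, 28, -28), … (4 more)
cycles coincide ⇒ equivalent

yes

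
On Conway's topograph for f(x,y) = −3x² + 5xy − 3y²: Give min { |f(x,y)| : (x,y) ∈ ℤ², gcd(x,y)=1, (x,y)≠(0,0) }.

translate: b→1 (≡-5 mod 6), so (3,-5,3)→(3,1,1)
flip: (3,1,1)→(1,-1,3)
translate: b→1 (≡-1 mod 2), so (1,-1,3)→(1,1,3)
reduced (well bottom): (1,1,3) with a≤c, −a<b≤a
well minimum |f| = |-1| = 1 (negative-definite)

1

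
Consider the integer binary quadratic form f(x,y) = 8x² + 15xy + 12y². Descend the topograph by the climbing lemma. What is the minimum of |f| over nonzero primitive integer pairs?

translate: b→-1 (≡15 mod 16), so (8,15,12)→(8,-1,5)
flip: (8,-1,5)→(5,1,8)
reduced (well bottom): (5,1,8) with a≤c, −a<b≤a
well minimum = a = 5

5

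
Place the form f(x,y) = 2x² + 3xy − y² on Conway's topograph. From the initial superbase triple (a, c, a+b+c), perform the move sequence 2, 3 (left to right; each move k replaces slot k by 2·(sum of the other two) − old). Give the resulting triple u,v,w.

start (2,-1,4) = (f(1,0),f(0,1),f(1,1))
replace slot 2: 2·(2+4) − (-1) = 13 → (2,13,4)
replace slot 3: 2·(2+13) − 4 = 26 → (2,13,26)

2,13,26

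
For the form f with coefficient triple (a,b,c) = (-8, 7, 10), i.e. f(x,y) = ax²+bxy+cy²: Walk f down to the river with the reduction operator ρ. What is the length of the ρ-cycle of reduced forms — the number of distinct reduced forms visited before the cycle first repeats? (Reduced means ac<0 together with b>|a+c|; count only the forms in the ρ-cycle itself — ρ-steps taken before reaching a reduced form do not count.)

D = 369, ⌊√D⌋ = 19
river: ρ → (10,13,-5)
river: ρ → (-5,17,4)
river: ρ → (4,15,-9)
river: ρ → (-9,3,10)
river: ρ → (10,17,-2)
river: ρ → (-2,19,1)
river: ρ → (1,19,-2)
river: ρ → (-2,17,10)
river: ρ → (10,3,-9)
river: ρ → (-9,15,4)
river: ρ → (4,17,-5)
river: ρ → (-5,13,10)
river: ρ → (10,7,-8)
river: ρ → (-8,9,9)
river: ρ → (9,9,-8)
river: ρ → (-8,7,10)
ρ-cycle length = 16 (tail of 0 descent steps not counted)

16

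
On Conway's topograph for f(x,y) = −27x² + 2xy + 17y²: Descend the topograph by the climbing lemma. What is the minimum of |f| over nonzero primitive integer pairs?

descent: ρ → (17,32,-12)  [lands on river]
river: ρ → (-12,40,5)
river: ρ → (5,40,-12)
river: ρ → (-12,32,17)
river: ρ → (17,36,-8)
river: ρ → (-8,28,33)
river: ρ → (33,38,-3)
river: ρ → (-3,40,20)
river: ρ → (20,40,-3)
river: ρ → (-3,38,33)
river: ρ → (33,28,-8)
river: ρ → (-8,36,17)
closes: descent 1, river 12
min |a| on river = 3

3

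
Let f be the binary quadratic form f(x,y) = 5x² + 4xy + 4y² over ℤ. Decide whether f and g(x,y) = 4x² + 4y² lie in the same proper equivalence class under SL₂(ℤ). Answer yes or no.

D₁ = -64, D₂ = -64
f: flip: (5,4,4)→(4,-4,5)
f: translate: b→4 (≡-4 mod 8), so (4,-4,5)→(4,4,5)
f: reduced (well bottom): (4,4,5) with a≤c, −a<b≤a
g: reduced (well bottom): (4,0,4) with a≤c, −a<b≤a
reduced forms (4, 4, 5) vs (4, 0, 4) ⇒ inequivalent

no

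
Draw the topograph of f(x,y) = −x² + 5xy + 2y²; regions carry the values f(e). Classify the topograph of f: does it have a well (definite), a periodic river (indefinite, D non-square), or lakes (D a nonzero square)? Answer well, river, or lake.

D = b²−4ac = 5² − 4·(-1)·2 = 33
D > 0 non-square ⇒ indefinite ⇒ periodic river

river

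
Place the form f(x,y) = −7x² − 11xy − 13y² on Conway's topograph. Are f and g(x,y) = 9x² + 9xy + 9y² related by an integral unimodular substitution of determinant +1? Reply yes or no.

D₁ = -243, D₂ = -243
f is negative-definite; reduce −f:
−f: translate: b→-3 (≡11 mod 14), so (7,11,13)→(7,-3,9)
−f: reduced (well bottom): (7,-3,9) with a≤c, −a<b≤a
flip sign back: reduced form of f is (-7,3,-9)
g: reduced (well bottom): (9,9,9) with a≤c, −a<b≤a
reduced forms (-7, 3, -9) vs (9, 9, 9) ⇒ inequivalent

no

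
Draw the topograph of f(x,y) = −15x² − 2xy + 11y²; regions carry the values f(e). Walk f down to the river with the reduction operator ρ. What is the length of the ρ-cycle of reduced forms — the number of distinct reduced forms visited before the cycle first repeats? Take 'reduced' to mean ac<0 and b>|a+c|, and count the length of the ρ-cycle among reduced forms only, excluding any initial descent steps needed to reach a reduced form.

D = 664, ⌊√D⌋ = 25
descent: ρ → (11,24,-2)  [lands on river]
river: ρ → (-2,24,11)
river: ρ → (11,20,-6)
river: ρ → (-6,16,17)
river: ρ → (17,18,-5)
river: ρ → (-5,22,9)
river: ρ → (9,14,-13)
river: ρ → (-13,12,10)
river: ρ → (10,8,-15)
river: ρ → (-15,22,3)
river: ρ → (3,20,-22)
river: ρ → (-22,24,1)
river: ρ → (1,24,-22)
river: ρ → (-22,20,3)
river: ρ → (3,22,-15)
river: ρ → (-15,8,10)
river: ρ → (10,12,-13)
river: ρ → (-13,14,9)
river: ρ → (9,22,-5)
river: ρ → (-5,18,17)
river: ρ → (17,16,-6)
river: ρ → (-6,20,11)
ρ-cycle length = 22 (tail of 1 descent step not counted)

22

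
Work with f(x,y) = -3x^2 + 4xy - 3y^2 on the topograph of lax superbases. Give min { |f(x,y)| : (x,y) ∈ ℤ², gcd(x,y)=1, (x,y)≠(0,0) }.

translate: b→2 (≡-4 mod 6), so (3,-4,3)→(3,2,2)
flip: (3,2,2)→(2,-2,3)
translate: b→2 (≡-2 mod 4), so (2,-2,3)→(2,2,3)
reduced (well bottom): (2,2,3) with a≤c, −a<b≤a
well minimum |f| = |-2| = 2 (negative-definite)

2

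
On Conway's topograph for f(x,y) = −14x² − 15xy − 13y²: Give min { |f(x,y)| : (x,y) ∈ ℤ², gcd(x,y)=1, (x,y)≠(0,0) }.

translate: b→-13 (≡15 mod 28), so (14,15,13)→(14,-13,12)
flip: (14,-13,12)→(12,13,14)
translate: b→-11 (≡13 mod 24), so (12,13,14)→(12,-11,13)
reduced (well bottom): (12,-11,13) with a≤c, −a<b≤a
well minimum |f| = |-12| = 12 (negative-definite)

12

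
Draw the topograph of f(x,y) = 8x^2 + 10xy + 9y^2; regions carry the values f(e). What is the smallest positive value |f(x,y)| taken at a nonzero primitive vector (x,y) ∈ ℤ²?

translate: b→-6 (≡10 mod 16), so (8,10,9)→(8,-6,7)
flip: (8,-6,7)→(7,6,8)
reduced (well bottom): (7,6,8) with a≤c, −a<b≤a
well minimum = a = 7

7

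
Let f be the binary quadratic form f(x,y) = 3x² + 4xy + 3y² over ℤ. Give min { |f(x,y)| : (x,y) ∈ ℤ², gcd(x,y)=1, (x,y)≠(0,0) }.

translate: b→-2 (≡4 mod 6), so (3,4,3)→(3,-2,2)
flip: (3,-2,2)→(2,2,3)
reduced (well bottom): (2,2,3) with a≤c, −a<b≤a
well minimum = a = 2

2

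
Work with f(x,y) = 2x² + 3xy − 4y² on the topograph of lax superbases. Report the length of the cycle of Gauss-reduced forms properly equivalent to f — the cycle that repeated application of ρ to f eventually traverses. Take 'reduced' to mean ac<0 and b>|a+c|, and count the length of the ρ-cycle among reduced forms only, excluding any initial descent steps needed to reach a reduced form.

D = 41, ⌊√D⌋ = 6
river: ρ → (-4,5,1)
river: ρ → (1,5,-4)
river: ρ → (-4,3,2)
river: ρ → (2,5,-2)
river: ρ → (-2,3,4)
river: ρ → (4,5,-1)
river: ρ → (-1,5,4)
river: ρ → (4,3,-2)
river: ρ → (-2,5,2)
river: ρ → (2,3,-4)
ρ-cycle length = 10 (tail of 0 descent steps not counted)

10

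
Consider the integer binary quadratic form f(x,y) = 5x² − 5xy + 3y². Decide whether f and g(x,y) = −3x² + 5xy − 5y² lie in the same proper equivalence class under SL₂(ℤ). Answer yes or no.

D₁ = -35, D₂ = -35
f: translate: b→5 (≡-5 mod 10), so (5,-5,3)→(5,5,3)
f: flip: (5,5,3)→(3,-5,5)
f: translate: b→1 (≡-5 mod 6), so (3,-5,5)→(3,1,3)
f: reduced (well bottom): (3,1,3) with a≤c, −a<b≤a
g is negative-definite; reduce −g:
−g: translate: b→1 (≡-5 mod 6), so (3,-5,5)→(3,1,3)
−g: reduced (well bottom): (3,1,3) with a≤c, −a<b≤a
flip sign back: reduced form of g is (-3,-1,-3)
reduced forms (3, 1, 3) vs (-3, -1, -3) ⇒ inequivalent

no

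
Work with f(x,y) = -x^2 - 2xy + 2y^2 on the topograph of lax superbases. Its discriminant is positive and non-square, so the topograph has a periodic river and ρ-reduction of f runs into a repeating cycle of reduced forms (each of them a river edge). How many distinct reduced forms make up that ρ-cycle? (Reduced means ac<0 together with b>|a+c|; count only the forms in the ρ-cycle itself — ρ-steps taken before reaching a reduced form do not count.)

D = 12, ⌊√D⌋ = 3
descent: ρ → (2,2,-1)  [lands on river]
river: ρ → (-1,2,2)
ρ-cycle length = 2 (tail of 1 descent step not counted)

2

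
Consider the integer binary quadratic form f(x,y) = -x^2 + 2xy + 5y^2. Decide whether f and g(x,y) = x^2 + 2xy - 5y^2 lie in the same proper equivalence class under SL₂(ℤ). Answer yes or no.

D₁ = 24, D₂ = 24
river cycle of f (length 2): (-1, 4, 2), (2, 4, -1)
river cycle of g (length 2): (1, 4, -2), (-2, 4, 1)
cycles differ ⇒ inequivalent

no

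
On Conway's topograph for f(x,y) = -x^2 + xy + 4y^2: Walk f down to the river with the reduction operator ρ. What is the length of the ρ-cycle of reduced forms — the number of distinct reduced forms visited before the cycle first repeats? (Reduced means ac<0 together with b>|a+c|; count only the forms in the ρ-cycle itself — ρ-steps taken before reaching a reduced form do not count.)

D = 17, ⌊√D⌋ = 4
descent: ρ → (4,-1,-1)
descent: ρ → (-1,3,2)  [lands on river]
river: ρ → (2,1,-2)
river: ρ → (-2,3,1)
river: ρ → (1,3,-2)
river: ρ → (-2,1,2)
river: ρ → (2,3,-1)
ρ-cycle length = 6 (tail of 2 descent steps not counted)

6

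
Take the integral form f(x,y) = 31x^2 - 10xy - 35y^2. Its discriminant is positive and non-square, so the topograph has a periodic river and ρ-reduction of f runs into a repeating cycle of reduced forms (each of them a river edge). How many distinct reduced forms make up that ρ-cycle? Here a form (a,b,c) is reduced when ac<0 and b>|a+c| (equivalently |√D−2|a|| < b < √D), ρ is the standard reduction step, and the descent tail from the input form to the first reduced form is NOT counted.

D = 4440, ⌊√D⌋ = 66
descent: ρ → (-35,10,31)  [lands on river]
river: ρ → (31,52,-14)
river: ρ → (-14,60,15)
river: ρ → (15,60,-14)
river: ρ → (-14,52,31)
river: ρ → (31,10,-35)
river: ρ → (-35,60,6)
river: ρ → (6,60,-35)
ρ-cycle length = 8 (tail of 1 descent step not counted)

8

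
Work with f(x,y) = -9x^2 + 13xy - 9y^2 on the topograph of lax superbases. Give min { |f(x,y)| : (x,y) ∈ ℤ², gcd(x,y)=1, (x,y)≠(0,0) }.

translate: b→5 (≡-13 mod 18), so (9,-13,9)→(9,5,5)
flip: (9,5,5)→(5,-5,9)
translate: b→5 (≡-5 mod 10), so (5,-5,9)→(5,5,9)
reduced (well bottom): (5,5,9) with a≤c, −a<b≤a
well minimum |f| = |-5| = 5 (negative-definite)

5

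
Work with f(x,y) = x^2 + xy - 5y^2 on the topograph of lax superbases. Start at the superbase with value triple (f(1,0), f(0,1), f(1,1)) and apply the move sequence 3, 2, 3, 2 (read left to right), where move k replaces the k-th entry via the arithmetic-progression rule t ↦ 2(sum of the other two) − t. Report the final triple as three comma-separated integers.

start (1,-5,-3) = (f(1,0),f(0,1),f(1,1))
replace slot 3: 2·(1+(-5)) − (-3) = -5 → (1,-5,-5)
replace slot 2: 2·(1+(-5)) − (-5) = -3 → (1,-3,-5)
replace slot 3: 2·(1+(-3)) − (-5) = 1 → (1,-3,1)
replace slot 2: 2·(1+1) − (-3) = 7 → (1,7,1)

1,7,1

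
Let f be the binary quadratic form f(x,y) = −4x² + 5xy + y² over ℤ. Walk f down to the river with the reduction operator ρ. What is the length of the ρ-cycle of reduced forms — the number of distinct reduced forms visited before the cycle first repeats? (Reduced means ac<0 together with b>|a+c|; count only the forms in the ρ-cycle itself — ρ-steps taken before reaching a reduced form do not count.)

D = 41, ⌊√D⌋ = 6
river: ρ → (1,5,-4)
river: ρ → (-4,3,2)
river: ρ → (2,5,-2)
river: ρ → (-2,3,4)
river: ρ → (4,5,-1)
river: ρ → (-1,5,4)
river: ρ → (4,3,-2)
river: ρ → (-2,5,2)
river: ρ → (2,3,-4)
river: ρ → (-4,5,1)
ρ-cycle length = 10 (tail of 0 descent steps not counted)

10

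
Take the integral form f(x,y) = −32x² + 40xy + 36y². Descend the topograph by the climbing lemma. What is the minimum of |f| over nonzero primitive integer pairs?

river: ρ → (36,32,-36)
river: ρ → (-36,40,32)
river: ρ → (32,24,-44)
river: ρ → (-44,64,12)
river: ρ → (12,56,-64)
river: ρ → (-64,72,4)
river: ρ → (4,72,-64)
river: ρ → (-64,56,12)
river: ρ → (12,64,-44)
river: ρ → (-44,24,32)
river: ρ → (32,40,-36)
river: ρ → (-36,32,36)
river: ρ → (36,40,-32)
river: ρ → (-32,24,44)
river: ρ → (44,64,-12)
river: ρ → (-12,56,64)
river: ρ → (64,72,-4)
river: ρ → (-4,72,64)
river: ρ → (64,56,-12)
river: ρ → (-12,64,44)
river: ρ → (44,24,-32)
river: ρ → (-32,40,36)
closes: descent 0, river 22
min |a| on river = 4

4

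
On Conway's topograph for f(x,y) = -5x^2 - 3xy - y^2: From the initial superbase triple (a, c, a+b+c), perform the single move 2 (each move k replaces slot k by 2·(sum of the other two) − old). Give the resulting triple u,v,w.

start (-5,-1,-9) = (f(1,0),f(0,1),f(1,1))
replace slot 2: 2·((-5)+(-9)) − (-1) = -27 → (-5,-27,-9)

-5,-27,-9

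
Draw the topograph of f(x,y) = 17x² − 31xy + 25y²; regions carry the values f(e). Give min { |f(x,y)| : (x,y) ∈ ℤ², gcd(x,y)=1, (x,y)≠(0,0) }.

translate: b→3 (≡-31 mod 34), so (17,-31,25)→(17,3,11)
flip: (17,3,11)→(11,-3,17)
reduced (well bottom): (11,-3,17) with a≤c, −a<b≤a
well minimum = a = 11

11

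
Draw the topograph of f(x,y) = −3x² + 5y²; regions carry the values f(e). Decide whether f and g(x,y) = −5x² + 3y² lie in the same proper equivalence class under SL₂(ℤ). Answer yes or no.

D₁ = 60, D₂ = 60
river cycle of f (length 2): (-3, 6, 2), (2, 6, -3)
river cycle of g (length 2): (3, 6, -2), (-2, 6, 3)
cycles differ ⇒ inequivalent

no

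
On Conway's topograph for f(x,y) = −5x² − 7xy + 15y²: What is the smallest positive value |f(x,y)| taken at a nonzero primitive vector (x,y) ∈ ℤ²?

descent: ρ → (15,7,-5)
descent: ρ → (-5,13,9)  [lands on river]
river: ρ → (9,5,-9)
river: ρ → (-9,13,5)
river: ρ → (5,17,-3)
river: ρ → (-3,13,15)
river: ρ → (15,17,-1)
river: ρ → (-1,17,15)
river: ρ → (15,13,-3)
river: ρ → (-3,17,5)
river: ρ → (5,13,-9)
river: ρ → (-9,5,9)
river: ρ → (9,13,-5)
river: ρ → (-5,17,3)
river: ρ → (3,13,-15)
river: ρ → (-15,17,1)
river: ρ → (1,17,-15)
river: ρ → (-15,13,3)
river: ρ → (3,17,-5)
closes: descent 2, river 18
min |a| on river = 1

1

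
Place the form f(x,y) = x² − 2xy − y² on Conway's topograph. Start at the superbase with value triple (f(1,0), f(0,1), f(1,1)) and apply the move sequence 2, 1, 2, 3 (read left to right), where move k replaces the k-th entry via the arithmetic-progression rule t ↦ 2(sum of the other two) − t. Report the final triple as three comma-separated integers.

start (1,-1,-2) = (f(1,0),f(0,1),f(1,1))
replace slot 2: 2·(1+(-2)) − (-1) = -1 → (1,-1,-2)
replace slot 1: 2·((-1)+(-2)) − 1 = -7 → (-7,-1,-2)
replace slot 2: 2·((-7)+(-2)) − (-1) = -17 → (-7,-17,-2)
replace slot 3: 2·((-7)+(-17)) − (-2) = -46 → (-7,-17,-46)

-7,-17,-46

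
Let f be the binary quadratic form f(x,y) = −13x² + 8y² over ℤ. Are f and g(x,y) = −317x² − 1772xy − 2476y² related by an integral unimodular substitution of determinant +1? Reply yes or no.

D₁ = 416, D₂ = 416
river cycle of f (length 6): (8, 16, -5), (-5, 14, 11), (11, 8, -8), (-8, 8, 11), (11, 14, -5), (-5, 16, 8)
river cycle of g (length 6): (8, 16, -5), (-5, 14, 11), (11, 8, -8), (-8, 8, 11), (11, 14, -5), (-5, 16, 8)
cycles coincide ⇒ equivalent

yes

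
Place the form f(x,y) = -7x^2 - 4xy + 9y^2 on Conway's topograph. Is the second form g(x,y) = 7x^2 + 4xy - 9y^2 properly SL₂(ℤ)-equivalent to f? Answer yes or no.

D₁ = 268, D₂ = 268
river cycle of f (length 10): (9, 4, -7), (-7, 10, 6), (6, 14, -3), (-3, 16, 1), (1, 16, -3), (-3, 14, 6), (6, 10, -7), (-7, 4, 9), (9, 14, -2), (-2, 14, 9)
river cycle of g (length 10): (-9, 14, 2), (2, 14, -9), (-9, 4, 7), (7, 10, -6), (-6, 14, 3), (3, 16, -1), (-1, 16, 3), (3, 14, -6), (-6, 10, 7), (7, 4, -9)
cycles differ ⇒ inequivalent

no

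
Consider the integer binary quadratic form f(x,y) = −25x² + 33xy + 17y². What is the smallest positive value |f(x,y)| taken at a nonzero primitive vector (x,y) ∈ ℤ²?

river: ρ → (17,35,-23)
river: ρ → (-23,11,29)
river: ρ → (29,47,-5)
river: ρ → (-5,43,47)
river: ρ → (47,51,-1)
river: ρ → (-1,51,47)
river: ρ → (47,43,-5)
river: ρ → (-5,47,29)
river: ρ → (29,11,-23)
river: ρ → (-23,35,17)
river: ρ → (17,33,-25)
river: ρ → (-25,17,25)
river: ρ → (25,33,-17)
river: ρ → (-17,35,23)
river: ρ → (23,11,-29)
river: ρ → (-29,47,5)
river: ρ → (5,43,-47)
river: ρ → (-47,51,1)
river: ρ → (1,51,-47)
river: ρ → (-47,43,5)
river: ρ → (5,47,-29)
river: ρ → (-29,11,23)
river: ρ → (23,35,-17)
river: ρ → (-17,33,25)
river: ρ → (25,17,-25)
river: ρ → (-25,33,17)
closes: descent 0, river 26
min |a| on river = 1

1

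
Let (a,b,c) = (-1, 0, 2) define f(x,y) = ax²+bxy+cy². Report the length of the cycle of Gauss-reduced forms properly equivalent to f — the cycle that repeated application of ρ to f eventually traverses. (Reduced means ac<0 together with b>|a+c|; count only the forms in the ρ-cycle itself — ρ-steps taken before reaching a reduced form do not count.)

D = 8, ⌊√D⌋ = 2
descent: ρ → (2,0,-1)
descent: ρ → (-1,2,1)  [lands on river]
river: ρ → (1,2,-1)
ρ-cycle length = 2 (tail of 2 descent steps not counted)

2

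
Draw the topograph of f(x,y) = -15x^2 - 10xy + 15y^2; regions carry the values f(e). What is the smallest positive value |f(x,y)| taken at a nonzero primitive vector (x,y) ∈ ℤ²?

descent: ρ → (15,10,-15)  [lands on river]
river: ρ → (-15,20,10)
river: ρ → (10,20,-15)
river: ρ → (-15,10,15)
river: ρ → (15,20,-10)
river: ρ → (-10,20,15)
closes: descent 1, river 6
min |a| on river = 10

10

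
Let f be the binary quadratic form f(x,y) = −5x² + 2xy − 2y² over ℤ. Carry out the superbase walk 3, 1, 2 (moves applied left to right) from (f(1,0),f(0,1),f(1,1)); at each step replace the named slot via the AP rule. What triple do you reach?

start (-5,-2,-5) = (f(1,0),f(0,1),f(1,1))
replace slot 3: 2·((-5)+(-2)) − (-5) = -9 → (-5,-2,-9)
replace slot 1: 2·((-2)+(-9)) − (-5) = -17 → (-17,-2,-9)
replace slot 2: 2·((-17)+(-9)) − (-2) = -50 → (-17,-50,-9)

-17,-50,-9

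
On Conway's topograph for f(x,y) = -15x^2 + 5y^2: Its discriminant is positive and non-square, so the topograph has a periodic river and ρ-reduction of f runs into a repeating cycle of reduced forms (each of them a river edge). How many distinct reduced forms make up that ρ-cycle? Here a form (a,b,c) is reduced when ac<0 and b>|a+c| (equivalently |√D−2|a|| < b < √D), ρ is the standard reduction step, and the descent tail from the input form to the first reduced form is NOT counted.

D = 300, ⌊√D⌋ = 17
descent: ρ → (5,10,-10)  [lands on river]
river: ρ → (-10,10,5)
ρ-cycle length = 2 (tail of 1 descent step not counted)

2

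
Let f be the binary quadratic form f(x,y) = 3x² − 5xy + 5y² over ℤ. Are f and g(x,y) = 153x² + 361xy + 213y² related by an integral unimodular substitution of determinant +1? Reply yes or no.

D₁ = -35, D₂ = -35
f: translate: b→1 (≡-5 mod 6), so (3,-5,5)→(3,1,3)
f: reduced (well bottom): (3,1,3) with a≤c, −a<b≤a
g: translate: b→55 (≡361 mod 306), so (153,361,213)→(153,55,5)
g: flip: (153,55,5)→(5,-55,153)
g: translate: b→5 (≡-55 mod 10), so (5,-55,153)→(5,5,3)
g: flip: (5,5,3)→(3,-5,5)
g: translate: b→1 (≡-5 mod 6), so (3,-5,5)→(3,1,3)
g: reduced (well bottom): (3,1,3) with a≤c, −a<b≤a
reduced forms (3, 1, 3) vs (3, 1, 3) ⇒ equivalent

yes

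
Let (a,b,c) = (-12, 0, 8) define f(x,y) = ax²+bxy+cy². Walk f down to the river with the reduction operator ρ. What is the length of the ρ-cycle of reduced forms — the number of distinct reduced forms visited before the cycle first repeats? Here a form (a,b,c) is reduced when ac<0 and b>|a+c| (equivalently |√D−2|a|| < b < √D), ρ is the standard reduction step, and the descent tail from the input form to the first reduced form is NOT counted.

D = 384, ⌊√D⌋ = 19
descent: ρ → (8,16,-4)  [lands on river]
river: ρ → (-4,16,8)
ρ-cycle length = 2 (tail of 1 descent step not counted)

2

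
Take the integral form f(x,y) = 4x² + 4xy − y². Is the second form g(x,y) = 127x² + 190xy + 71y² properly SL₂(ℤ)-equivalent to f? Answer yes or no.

D₁ = 32, D₂ = 32
river cycle of f (length 2): (-1, 4, 4), (4, 4, -1)
river cycle of g (length 2): (-1, 4, 4), (4, 4, -1)
cycles coincide ⇒ equivalent

yes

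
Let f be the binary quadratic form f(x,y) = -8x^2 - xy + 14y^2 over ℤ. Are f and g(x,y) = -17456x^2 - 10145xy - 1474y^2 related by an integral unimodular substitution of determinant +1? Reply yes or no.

D₁ = 449, D₂ = 449
river cycle of f (length 38): (-8, 15, 7), (7, 13, -10), (-10, 7, 10), (10, 13, -7), (-7, 15, 8), (8, 17, -5), (-5, 13, 14), (14, 15, -4), (-4, 17, 10), (10, 3, -11), … (28 more)
river cycle of g (length 38): (5, 17, -8), (-8, 15, 7), (7, 13, -10), (-10, 7, 10), (10, 13, -7), (-7, 15, 8), (8, 17, -5), (-5, 13, 14), (14, 15, -4), (-4, 17, 10), … (28 more)
cycles coincide ⇒ equivalent

yes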